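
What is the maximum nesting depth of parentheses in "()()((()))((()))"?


Input: "()()((()))((()))"
Tracking depth:
  Position 0 '(': depth becomes 1
  Position 1 ')': depth becomes 0
  Position 2 '(': depth becomes 1
  Position 3 ')': depth becomes 0
  Position 4 '(': depth becomes 1
  Position 5 '(': depth becomes 2
  Position 6 '(': depth becomes 3
  Position 7 ')': depth becomes 2
  Position 8 ')': depth becomes 1
  Position 9 ')': depth becomes 0
  Position 10 '(': depth becomes 1
  Position 11 '(': depth becomes 2
  Position 12 '(': depth becomes 3
  Position 13 ')': depth becomes 2
  Position 14 ')': depth becomes 1
  Position 15 ')': depth becomes 0
Maximum depth reached: 3

3


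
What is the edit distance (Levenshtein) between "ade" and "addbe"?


Computing edit distance: "ade" -> "addbe"
DP table:
           a    d    d    b    e
      0    1    2    3    4    5
  a   1    0    1    2    3    4
  d   2    1    0    1    2    3
  e   3    2    1    1    2    2
Edit distance = dp[3][5] = 2

2


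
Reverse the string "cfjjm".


Input: cfjjm
Reading characters right to left:
  Position 4: 'm'
  Position 3: 'j'
  Position 2: 'j'
  Position 1: 'f'
  Position 0: 'c'
Reversed: mjjfc

mjjfc


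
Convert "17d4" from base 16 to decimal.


Input: "17d4" in base 16
Positional expansion:
  Digit '1' (value 1) x 16^3 = 4096
  Digit '7' (value 7) x 16^2 = 1792
  Digit 'd' (value 13) x 16^1 = 208
  Digit '4' (value 4) x 16^0 = 4
Sum = 6100

6100


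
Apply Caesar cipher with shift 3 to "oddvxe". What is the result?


Caesar cipher: shift "oddvxe" by 3
  'o' (pos 14) + 3 = pos 17 = 'r'
  'd' (pos 3) + 3 = pos 6 = 'g'
  'd' (pos 3) + 3 = pos 6 = 'g'
  'v' (pos 21) + 3 = pos 24 = 'y'
  'x' (pos 23) + 3 = pos 0 = 'a'
  'e' (pos 4) + 3 = pos 7 = 'h'
Result: rggyah

rggyah


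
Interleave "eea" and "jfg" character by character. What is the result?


Interleaving "eea" and "jfg":
  Position 0: 'e' from first, 'j' from second => "ej"
  Position 1: 'e' from first, 'f' from second => "ef"
  Position 2: 'a' from first, 'g' from second => "ag"
Result: ejefag

ejefag


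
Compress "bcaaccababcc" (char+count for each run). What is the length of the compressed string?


Input: bcaaccababcc
Runs:
  'b' x 1 => "b1"
  'c' x 1 => "c1"
  'a' x 2 => "a2"
  'c' x 2 => "c2"
  'a' x 1 => "a1"
  'b' x 1 => "b1"
  'a' x 1 => "a1"
  'b' x 1 => "b1"
  'c' x 2 => "c2"
Compressed: "b1c1a2c2a1b1a1b1c2"
Compressed length: 18

18


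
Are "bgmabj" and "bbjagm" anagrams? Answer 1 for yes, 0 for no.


Strings: "bgmabj", "bbjagm"
Sorted first:  abbgjm
Sorted second: abbgjm
Sorted forms match => anagrams

1


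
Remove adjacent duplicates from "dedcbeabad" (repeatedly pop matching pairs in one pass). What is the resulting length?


Input: dedcbeabad
Stack-based adjacent duplicate removal:
  Read 'd': push. Stack: d
  Read 'e': push. Stack: de
  Read 'd': push. Stack: ded
  Read 'c': push. Stack: dedc
  Read 'b': push. Stack: dedcb
  Read 'e': push. Stack: dedcbe
  Read 'a': push. Stack: dedcbea
  Read 'b': push. Stack: dedcbeab
  Read 'a': push. Stack: dedcbeaba
  Read 'd': push. Stack: dedcbeabad
Final stack: "dedcbeabad" (length 10)

10


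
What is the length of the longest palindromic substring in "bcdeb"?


Input: "bcdeb"
Checking substrings for palindromes:
  No multi-char palindromic substrings found
Longest palindromic substring: "b" with length 1

1


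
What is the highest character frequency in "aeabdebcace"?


Input: aeabdebcace
Character counts:
  'a': 3
  'b': 2
  'c': 2
  'd': 1
  'e': 3
Maximum frequency: 3

3


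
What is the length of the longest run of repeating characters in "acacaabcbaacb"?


Input: "acacaabcbaacb"
Scanning for longest run:
  Position 1 ('c'): new char, reset run to 1
  Position 2 ('a'): new char, reset run to 1
  Position 3 ('c'): new char, reset run to 1
  Position 4 ('a'): new char, reset run to 1
  Position 5 ('a'): continues run of 'a', length=2
  Position 6 ('b'): new char, reset run to 1
  Position 7 ('c'): new char, reset run to 1
  Position 8 ('b'): new char, reset run to 1
  Position 9 ('a'): new char, reset run to 1
  Position 10 ('a'): continues run of 'a', length=2
  Position 11 ('c'): new char, reset run to 1
  Position 12 ('b'): new char, reset run to 1
Longest run: 'a' with length 2

2


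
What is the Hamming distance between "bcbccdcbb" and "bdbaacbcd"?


Comparing "bcbccdcbb" and "bdbaacbcd" position by position:
  Position 0: 'b' vs 'b' => same
  Position 1: 'c' vs 'd' => differ
  Position 2: 'b' vs 'b' => same
  Position 3: 'c' vs 'a' => differ
  Position 4: 'c' vs 'a' => differ
  Position 5: 'd' vs 'c' => differ
  Position 6: 'c' vs 'b' => differ
  Position 7: 'b' vs 'c' => differ
  Position 8: 'b' vs 'd' => differ
Total differences (Hamming distance): 7

7


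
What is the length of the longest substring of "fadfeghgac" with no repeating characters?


Input: "fadfeghgac"
Sliding window (track last position of each char):
  Position 0 ('f'): window [0,0] length 1 -- new best
  Position 1 ('a'): window [0,1] length 2 -- new best
  Position 2 ('d'): window [0,2] length 3 -- new best
  Position 3 ('f'): repeat (last at 0), move window start to 1
  Position 3 ('f'): window [1,3] length 3
  Position 4 ('e'): window [1,4] length 4 -- new best
  Position 5 ('g'): window [1,5] length 5 -- new best
  Position 6 ('h'): window [1,6] length 6 -- new best
  Position 7 ('g'): repeat (last at 5), move window start to 6
  Position 7 ('g'): window [6,7] length 2
  Position 8 ('a'): window [6,8] length 3
  Position 9 ('c'): window [6,9] length 4
Longest substring with no repeats: "adfegh" with length 6

6


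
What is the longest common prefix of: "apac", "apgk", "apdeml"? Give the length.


Words: apac, apgk, apdeml
  Position 0: all 'a' => match
  Position 1: all 'p' => match
  Position 2: ('a', 'g', 'd') => mismatch, stop
LCP = "ap" (length 2)

2


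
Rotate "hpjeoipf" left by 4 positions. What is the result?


Input: "hpjeoipf", rotate left by 4
First 4 characters: "hpje"
Remaining characters: "oipf"
Concatenate remaining + first: "oipf" + "hpje" = "oipfhpje"

oipfhpje


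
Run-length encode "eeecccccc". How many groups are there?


Input: eeecccccc
Scanning for consecutive runs:
  Group 1: 'e' x 3 (positions 0-2)
  Group 2: 'c' x 6 (positions 3-8)
Total groups: 2

2


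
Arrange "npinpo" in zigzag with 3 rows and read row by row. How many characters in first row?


Zigzag "npinpo" into 3 rows:
Placing characters:
  'n' => row 0
  'p' => row 1
  'i' => row 2
  'n' => row 1
  'p' => row 0
  'o' => row 1
Rows:
  Row 0: "np"
  Row 1: "pno"
  Row 2: "i"
First row length: 2

2


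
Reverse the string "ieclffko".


Input: ieclffko
Reading characters right to left:
  Position 7: 'o'
  Position 6: 'k'
  Position 5: 'f'
  Position 4: 'f'
  Position 3: 'l'
  Position 2: 'c'
  Position 1: 'e'
  Position 0: 'i'
Reversed: okfflcei

okfflcei


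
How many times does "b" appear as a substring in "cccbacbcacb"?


Searching for "b" in "cccbacbcacb"
Scanning each position:
  Position 0: "c" => no
  Position 1: "c" => no
  Position 2: "c" => no
  Position 3: "b" => MATCH
  Position 4: "a" => no
  Position 5: "c" => no
  Position 6: "b" => MATCH
  Position 7: "c" => no
  Position 8: "a" => no
  Position 9: "c" => no
  Position 10: "b" => MATCH
Total occurrences: 3

3


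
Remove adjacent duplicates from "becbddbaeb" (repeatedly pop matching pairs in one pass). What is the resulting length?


Input: becbddbaeb
Stack-based adjacent duplicate removal:
  Read 'b': push. Stack: b
  Read 'e': push. Stack: be
  Read 'c': push. Stack: bec
  Read 'b': push. Stack: becb
  Read 'd': push. Stack: becbd
  Read 'd': matches stack top 'd' => pop. Stack: becb
  Read 'b': matches stack top 'b' => pop. Stack: bec
  Read 'a': push. Stack: beca
  Read 'e': push. Stack: becae
  Read 'b': push. Stack: becaeb
Final stack: "becaeb" (length 6)

6


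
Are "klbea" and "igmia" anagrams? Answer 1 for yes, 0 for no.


Strings: "klbea", "igmia"
Sorted first:  abekl
Sorted second: agiim
Differ at position 1: 'b' vs 'g' => not anagrams

0


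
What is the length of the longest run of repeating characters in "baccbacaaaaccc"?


Input: "baccbacaaaaccc"
Scanning for longest run:
  Position 1 ('a'): new char, reset run to 1
  Position 2 ('c'): new char, reset run to 1
  Position 3 ('c'): continues run of 'c', length=2
  Position 4 ('b'): new char, reset run to 1
  Position 5 ('a'): new char, reset run to 1
  Position 6 ('c'): new char, reset run to 1
  Position 7 ('a'): new char, reset run to 1
  Position 8 ('a'): continues run of 'a', length=2
  Position 9 ('a'): continues run of 'a', length=3
  Position 10 ('a'): continues run of 'a', length=4
  Position 11 ('c'): new char, reset run to 1
  Position 12 ('c'): continues run of 'c', length=2
  Position 13 ('c'): continues run of 'c', length=3
Longest run: 'a' with length 4

4


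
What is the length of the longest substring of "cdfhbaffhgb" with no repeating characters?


Input: "cdfhbaffhgb"
Sliding window (track last position of each char):
  Position 0 ('c'): window [0,0] length 1 -- new best
  Position 1 ('d'): window [0,1] length 2 -- new best
  Position 2 ('f'): window [0,2] length 3 -- new best
  Position 3 ('h'): window [0,3] length 4 -- new best
  Position 4 ('b'): window [0,4] length 5 -- new best
  Position 5 ('a'): window [0,5] length 6 -- new best
  Position 6 ('f'): repeat (last at 2), move window start to 3
  Position 6 ('f'): window [3,6] length 4
  Position 7 ('f'): repeat (last at 6), move window start to 7
  Position 7 ('f'): window [7,7] length 1
  Position 8 ('h'): window [7,8] length 2
  Position 9 ('g'): window [7,9] length 3
  Position 10 ('b'): window [7,10] length 4
Longest substring with no repeats: "cdfhba" with length 6

6


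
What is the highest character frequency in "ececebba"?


Input: ececebba
Character counts:
  'a': 1
  'b': 2
  'c': 2
  'e': 3
Maximum frequency: 3

3


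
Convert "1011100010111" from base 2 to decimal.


Input: "1011100010111" in base 2
Positional expansion:
  Digit '1' (value 1) x 2^12 = 4096
  Digit '0' (value 0) x 2^11 = 0
  Digit '1' (value 1) x 2^10 = 1024
  Digit '1' (value 1) x 2^9 = 512
  Digit '1' (value 1) x 2^8 = 256
  Digit '0' (value 0) x 2^7 = 0
  Digit '0' (value 0) x 2^6 = 0
  Digit '0' (value 0) x 2^5 = 0
  Digit '1' (value 1) x 2^4 = 16
  Digit '0' (value 0) x 2^3 = 0
  Digit '1' (value 1) x 2^2 = 4
  Digit '1' (value 1) x 2^1 = 2
  Digit '1' (value 1) x 2^0 = 1
Sum = 5911

5911


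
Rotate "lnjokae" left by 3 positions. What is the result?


Input: "lnjokae", rotate left by 3
First 3 characters: "lnj"
Remaining characters: "okae"
Concatenate remaining + first: "okae" + "lnj" = "okaelnj"

okaelnj


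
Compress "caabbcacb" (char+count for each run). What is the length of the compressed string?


Input: caabbcacb
Runs:
  'c' x 1 => "c1"
  'a' x 2 => "a2"
  'b' x 2 => "b2"
  'c' x 1 => "c1"
  'a' x 1 => "a1"
  'c' x 1 => "c1"
  'b' x 1 => "b1"
Compressed: "c1a2b2c1a1c1b1"
Compressed length: 14

14


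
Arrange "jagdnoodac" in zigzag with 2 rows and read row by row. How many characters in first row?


Zigzag "jagdnoodac" into 2 rows:
Placing characters:
  'j' => row 0
  'a' => row 1
  'g' => row 0
  'd' => row 1
  'n' => row 0
  'o' => row 1
  'o' => row 0
  'd' => row 1
  'a' => row 0
  'c' => row 1
Rows:
  Row 0: "jgnoa"
  Row 1: "adodc"
First row length: 5

5


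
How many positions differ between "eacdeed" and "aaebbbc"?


Comparing "eacdeed" and "aaebbbc" position by position:
  Position 0: 'e' vs 'a' => DIFFER
  Position 1: 'a' vs 'a' => same
  Position 2: 'c' vs 'e' => DIFFER
  Position 3: 'd' vs 'b' => DIFFER
  Position 4: 'e' vs 'b' => DIFFER
  Position 5: 'e' vs 'b' => DIFFER
  Position 6: 'd' vs 'c' => DIFFER
Positions that differ: 6

6


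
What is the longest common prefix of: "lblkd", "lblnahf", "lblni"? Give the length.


Words: lblkd, lblnahf, lblni
  Position 0: all 'l' => match
  Position 1: all 'b' => match
  Position 2: all 'l' => match
  Position 3: ('k', 'n', 'n') => mismatch, stop
LCP = "lbl" (length 3)

3


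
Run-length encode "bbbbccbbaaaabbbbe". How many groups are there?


Input: bbbbccbbaaaabbbbe
Scanning for consecutive runs:
  Group 1: 'b' x 4 (positions 0-3)
  Group 2: 'c' x 2 (positions 4-5)
  Group 3: 'b' x 2 (positions 6-7)
  Group 4: 'a' x 4 (positions 8-11)
  Group 5: 'b' x 4 (positions 12-15)
  Group 6: 'e' x 1 (positions 16-16)
Total groups: 6

6


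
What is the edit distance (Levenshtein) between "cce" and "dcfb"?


Computing edit distance: "cce" -> "dcfb"
DP table:
           d    c    f    b
      0    1    2    3    4
  c   1    1    1    2    3
  c   2    2    1    2    3
  e   3    3    2    2    3
Edit distance = dp[3][4] = 3

3


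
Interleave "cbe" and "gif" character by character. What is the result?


Interleaving "cbe" and "gif":
  Position 0: 'c' from first, 'g' from second => "cg"
  Position 1: 'b' from first, 'i' from second => "bi"
  Position 2: 'e' from first, 'f' from second => "ef"
Result: cgbief

cgbief


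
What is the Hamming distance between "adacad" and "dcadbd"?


Comparing "adacad" and "dcadbd" position by position:
  Position 0: 'a' vs 'd' => differ
  Position 1: 'd' vs 'c' => differ
  Position 2: 'a' vs 'a' => same
  Position 3: 'c' vs 'd' => differ
  Position 4: 'a' vs 'b' => differ
  Position 5: 'd' vs 'd' => same
Total differences (Hamming distance): 4

4


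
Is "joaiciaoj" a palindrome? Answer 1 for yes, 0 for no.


Input: joaiciaoj
Reversed: joaiciaoj
  Compare pos 0 ('j') with pos 8 ('j'): match
  Compare pos 1 ('o') with pos 7 ('o'): match
  Compare pos 2 ('a') with pos 6 ('a'): match
  Compare pos 3 ('i') with pos 5 ('i'): match
Result: palindrome

1


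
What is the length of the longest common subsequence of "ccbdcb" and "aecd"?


LCS of "ccbdcb" and "aecd"
DP table:
           a    e    c    d
      0    0    0    0    0
  c   0    0    0    1    1
  c   0    0    0    1    1
  b   0    0    0    1    1
  d   0    0    0    1    2
  c   0    0    0    1    2
  b   0    0    0    1    2
LCS length = dp[6][4] = 2

2


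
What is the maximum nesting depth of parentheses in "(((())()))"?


Input: "(((())()))"
Tracking depth:
  Position 0 '(': depth becomes 1
  Position 1 '(': depth becomes 2
  Position 2 '(': depth becomes 3
  Position 3 '(': depth becomes 4
  Position 4 ')': depth becomes 3
  Position 5 ')': depth becomes 2
  Position 6 '(': depth becomes 3
  Position 7 ')': depth becomes 2
  Position 8 ')': depth becomes 1
  Position 9 ')': depth becomes 0
Maximum depth reached: 4

4


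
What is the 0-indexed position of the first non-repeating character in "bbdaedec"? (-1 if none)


Input: bbdaedec
Character frequencies:
  'a': 1
  'b': 2
  'c': 1
  'd': 2
  'e': 2
Scanning left to right for freq == 1:
  Position 0 ('b'): freq=2, skip
  Position 1 ('b'): freq=2, skip
  Position 2 ('d'): freq=2, skip
  Position 3 ('a'): unique! => answer = 3

3


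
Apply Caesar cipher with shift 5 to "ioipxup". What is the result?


Caesar cipher: shift "ioipxup" by 5
  'i' (pos 8) + 5 = pos 13 = 'n'
  'o' (pos 14) + 5 = pos 19 = 't'
  'i' (pos 8) + 5 = pos 13 = 'n'
  'p' (pos 15) + 5 = pos 20 = 'u'
  'x' (pos 23) + 5 = pos 2 = 'c'
  'u' (pos 20) + 5 = pos 25 = 'z'
  'p' (pos 15) + 5 = pos 20 = 'u'
Result: ntnuczu

ntnuczu


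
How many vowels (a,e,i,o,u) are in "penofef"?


Input: penofef
Checking each character:
  'p' at position 0: consonant
  'e' at position 1: vowel (running total: 1)
  'n' at position 2: consonant
  'o' at position 3: vowel (running total: 2)
  'f' at position 4: consonant
  'e' at position 5: vowel (running total: 3)
  'f' at position 6: consonant
Total vowels: 3

3


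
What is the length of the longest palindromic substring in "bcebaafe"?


Input: "bcebaafe"
Checking substrings for palindromes:
  [4:6] "aa" (len 2) => palindrome
Longest palindromic substring: "aa" with length 2

2


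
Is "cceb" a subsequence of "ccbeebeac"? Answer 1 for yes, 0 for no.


Check if "cceb" is a subsequence of "ccbeebeac"
Greedy scan:
  Position 0 ('c'): matches sub[0] = 'c'
  Position 1 ('c'): matches sub[1] = 'c'
  Position 2 ('b'): no match needed
  Position 3 ('e'): matches sub[2] = 'e'
  Position 4 ('e'): no match needed
  Position 5 ('b'): matches sub[3] = 'b'
  Position 6 ('e'): no match needed
  Position 7 ('a'): no match needed
  Position 8 ('c'): no match needed
All 4 characters matched => is a subsequence

1


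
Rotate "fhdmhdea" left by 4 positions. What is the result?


Input: "fhdmhdea", rotate left by 4
First 4 characters: "fhdm"
Remaining characters: "hdea"
Concatenate remaining + first: "hdea" + "fhdm" = "hdeafhdm"

hdeafhdm


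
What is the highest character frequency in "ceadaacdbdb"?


Input: ceadaacdbdb
Character counts:
  'a': 3
  'b': 2
  'c': 2
  'd': 3
  'e': 1
Maximum frequency: 3

3


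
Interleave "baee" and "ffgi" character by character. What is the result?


Interleaving "baee" and "ffgi":
  Position 0: 'b' from first, 'f' from second => "bf"
  Position 1: 'a' from first, 'f' from second => "af"
  Position 2: 'e' from first, 'g' from second => "eg"
  Position 3: 'e' from first, 'i' from second => "ei"
Result: bfafegei

bfafegei


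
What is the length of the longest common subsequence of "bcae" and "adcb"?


LCS of "bcae" and "adcb"
DP table:
           a    d    c    b
      0    0    0    0    0
  b   0    0    0    0    1
  c   0    0    0    1    1
  a   0    1    1    1    1
  e   0    1    1    1    1
LCS length = dp[4][4] = 1

1


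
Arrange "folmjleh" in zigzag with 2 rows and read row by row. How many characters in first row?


Zigzag "folmjleh" into 2 rows:
Placing characters:
  'f' => row 0
  'o' => row 1
  'l' => row 0
  'm' => row 1
  'j' => row 0
  'l' => row 1
  'e' => row 0
  'h' => row 1
Rows:
  Row 0: "flje"
  Row 1: "omlh"
First row length: 4

4


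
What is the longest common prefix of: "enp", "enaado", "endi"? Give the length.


Words: enp, enaado, endi
  Position 0: all 'e' => match
  Position 1: all 'n' => match
  Position 2: ('p', 'a', 'd') => mismatch, stop
LCP = "en" (length 2)

2


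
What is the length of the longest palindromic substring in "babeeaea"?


Input: "babeeaea"
Checking substrings for palindromes:
  [0:3] "bab" (len 3) => palindrome
  [4:7] "eae" (len 3) => palindrome
  [5:8] "aea" (len 3) => palindrome
  [3:5] "ee" (len 2) => palindrome
Longest palindromic substring: "bab" with length 3

3


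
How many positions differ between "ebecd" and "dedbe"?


Comparing "ebecd" and "dedbe" position by position:
  Position 0: 'e' vs 'd' => DIFFER
  Position 1: 'b' vs 'e' => DIFFER
  Position 2: 'e' vs 'd' => DIFFER
  Position 3: 'c' vs 'b' => DIFFER
  Position 4: 'd' vs 'e' => DIFFER
Positions that differ: 5

5


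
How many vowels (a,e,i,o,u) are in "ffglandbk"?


Input: ffglandbk
Checking each character:
  'f' at position 0: consonant
  'f' at position 1: consonant
  'g' at position 2: consonant
  'l' at position 3: consonant
  'a' at position 4: vowel (running total: 1)
  'n' at position 5: consonant
  'd' at position 6: consonant
  'b' at position 7: consonant
  'k' at position 8: consonant
Total vowels: 1

1


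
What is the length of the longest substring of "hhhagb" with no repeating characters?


Input: "hhhagb"
Sliding window (track last position of each char):
  Position 0 ('h'): window [0,0] length 1 -- new best
  Position 1 ('h'): repeat (last at 0), move window start to 1
  Position 1 ('h'): window [1,1] length 1
  Position 2 ('h'): repeat (last at 1), move window start to 2
  Position 2 ('h'): window [2,2] length 1
  Position 3 ('a'): window [2,3] length 2 -- new best
  Position 4 ('g'): window [2,4] length 3 -- new best
  Position 5 ('b'): window [2,5] length 4 -- new best
Longest substring with no repeats: "hagb" with length 4

4


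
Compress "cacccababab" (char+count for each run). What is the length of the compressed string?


Input: cacccababab
Runs:
  'c' x 1 => "c1"
  'a' x 1 => "a1"
  'c' x 3 => "c3"
  'a' x 1 => "a1"
  'b' x 1 => "b1"
  'a' x 1 => "a1"
  'b' x 1 => "b1"
  'a' x 1 => "a1"
  'b' x 1 => "b1"
Compressed: "c1a1c3a1b1a1b1a1b1"
Compressed length: 18

18


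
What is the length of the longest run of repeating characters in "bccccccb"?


Input: "bccccccb"
Scanning for longest run:
  Position 1 ('c'): new char, reset run to 1
  Position 2 ('c'): continues run of 'c', length=2
  Position 3 ('c'): continues run of 'c', length=3
  Position 4 ('c'): continues run of 'c', length=4
  Position 5 ('c'): continues run of 'c', length=5
  Position 6 ('c'): continues run of 'c', length=6
  Position 7 ('b'): new char, reset run to 1
Longest run: 'c' with length 6

6


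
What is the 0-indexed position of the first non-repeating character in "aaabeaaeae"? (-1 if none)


Input: aaabeaaeae
Character frequencies:
  'a': 6
  'b': 1
  'e': 3
Scanning left to right for freq == 1:
  Position 0 ('a'): freq=6, skip
  Position 1 ('a'): freq=6, skip
  Position 2 ('a'): freq=6, skip
  Position 3 ('b'): unique! => answer = 3

3


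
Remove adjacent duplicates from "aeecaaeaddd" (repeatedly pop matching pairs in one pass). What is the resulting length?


Input: aeecaaeaddd
Stack-based adjacent duplicate removal:
  Read 'a': push. Stack: a
  Read 'e': push. Stack: ae
  Read 'e': matches stack top 'e' => pop. Stack: a
  Read 'c': push. Stack: ac
  Read 'a': push. Stack: aca
  Read 'a': matches stack top 'a' => pop. Stack: ac
  Read 'e': push. Stack: ace
  Read 'a': push. Stack: acea
  Read 'd': push. Stack: acead
  Read 'd': matches stack top 'd' => pop. Stack: acea
  Read 'd': push. Stack: acead
Final stack: "acead" (length 5)

5


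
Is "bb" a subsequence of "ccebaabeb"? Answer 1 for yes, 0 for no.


Check if "bb" is a subsequence of "ccebaabeb"
Greedy scan:
  Position 0 ('c'): no match needed
  Position 1 ('c'): no match needed
  Position 2 ('e'): no match needed
  Position 3 ('b'): matches sub[0] = 'b'
  Position 4 ('a'): no match needed
  Position 5 ('a'): no match needed
  Position 6 ('b'): matches sub[1] = 'b'
  Position 7 ('e'): no match needed
  Position 8 ('b'): no match needed
All 2 characters matched => is a subsequence

1


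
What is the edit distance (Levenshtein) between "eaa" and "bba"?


Computing edit distance: "eaa" -> "bba"
DP table:
           b    b    a
      0    1    2    3
  e   1    1    2    3
  a   2    2    2    2
  a   3    3    3    2
Edit distance = dp[3][3] = 2

2


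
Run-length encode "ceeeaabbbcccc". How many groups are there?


Input: ceeeaabbbcccc
Scanning for consecutive runs:
  Group 1: 'c' x 1 (positions 0-0)
  Group 2: 'e' x 3 (positions 1-3)
  Group 3: 'a' x 2 (positions 4-5)
  Group 4: 'b' x 3 (positions 6-8)
  Group 5: 'c' x 4 (positions 9-12)
Total groups: 5

5


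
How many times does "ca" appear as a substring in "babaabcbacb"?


Searching for "ca" in "babaabcbacb"
Scanning each position:
  Position 0: "ba" => no
  Position 1: "ab" => no
  Position 2: "ba" => no
  Position 3: "aa" => no
  Position 4: "ab" => no
  Position 5: "bc" => no
  Position 6: "cb" => no
  Position 7: "ba" => no
  Position 8: "ac" => no
  Position 9: "cb" => no
Total occurrences: 0

0


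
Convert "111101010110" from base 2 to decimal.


Input: "111101010110" in base 2
Positional expansion:
  Digit '1' (value 1) x 2^11 = 2048
  Digit '1' (value 1) x 2^10 = 1024
  Digit '1' (value 1) x 2^9 = 512
  Digit '1' (value 1) x 2^8 = 256
  Digit '0' (value 0) x 2^7 = 0
  Digit '1' (value 1) x 2^6 = 64
  Digit '0' (value 0) x 2^5 = 0
  Digit '1' (value 1) x 2^4 = 16
  Digit '0' (value 0) x 2^3 = 0
  Digit '1' (value 1) x 2^2 = 4
  Digit '1' (value 1) x 2^1 = 2
  Digit '0' (value 0) x 2^0 = 0
Sum = 3926

3926


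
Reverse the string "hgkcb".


Input: hgkcb
Reading characters right to left:
  Position 4: 'b'
  Position 3: 'c'
  Position 2: 'k'
  Position 1: 'g'
  Position 0: 'h'
Reversed: bckgh

bckgh


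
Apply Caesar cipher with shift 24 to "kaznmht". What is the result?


Caesar cipher: shift "kaznmht" by 24
  'k' (pos 10) + 24 = pos 8 = 'i'
  'a' (pos 0) + 24 = pos 24 = 'y'
  'z' (pos 25) + 24 = pos 23 = 'x'
  'n' (pos 13) + 24 = pos 11 = 'l'
  'm' (pos 12) + 24 = pos 10 = 'k'
  'h' (pos 7) + 24 = pos 5 = 'f'
  't' (pos 19) + 24 = pos 17 = 'r'
Result: iyxlkfr

iyxlkfr


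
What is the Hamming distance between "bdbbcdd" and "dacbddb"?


Comparing "bdbbcdd" and "dacbddb" position by position:
  Position 0: 'b' vs 'd' => differ
  Position 1: 'd' vs 'a' => differ
  Position 2: 'b' vs 'c' => differ
  Position 3: 'b' vs 'b' => same
  Position 4: 'c' vs 'd' => differ
  Position 5: 'd' vs 'd' => same
  Position 6: 'd' vs 'b' => differ
Total differences (Hamming distance): 5

5


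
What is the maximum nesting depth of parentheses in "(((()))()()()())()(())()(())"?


Input: "(((()))()()()())()(())()(())"
Tracking depth:
  Position 0 '(': depth becomes 1
  Position 1 '(': depth becomes 2
  Position 2 '(': depth becomes 3
  Position 3 '(': depth becomes 4
  Position 4 ')': depth becomes 3
  Position 5 ')': depth becomes 2
  Position 6 ')': depth becomes 1
  Position 7 '(': depth becomes 2
  Position 8 ')': depth becomes 1
  Position 9 '(': depth becomes 2
  Position 10 ')': depth becomes 1
  Position 11 '(': depth becomes 2
  Position 12 ')': depth becomes 1
  Position 13 '(': depth becomes 2
  Position 14 ')': depth becomes 1
  Position 15 ')': depth becomes 0
  Position 16 '(': depth becomes 1
  Position 17 ')': depth becomes 0
  Position 18 '(': depth becomes 1
  Position 19 '(': depth becomes 2
  Position 20 ')': depth becomes 1
  Position 21 ')': depth becomes 0
  Position 22 '(': depth becomes 1
  Position 23 ')': depth becomes 0
  Position 24 '(': depth becomes 1
  Position 25 '(': depth becomes 2
  Position 26 ')': depth becomes 1
  Position 27 ')': depth becomes 0
Maximum depth reached: 4

4


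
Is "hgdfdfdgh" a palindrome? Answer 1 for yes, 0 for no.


Input: hgdfdfdgh
Reversed: hgdfdfdgh
  Compare pos 0 ('h') with pos 8 ('h'): match
  Compare pos 1 ('g') with pos 7 ('g'): match
  Compare pos 2 ('d') with pos 6 ('d'): match
  Compare pos 3 ('f') with pos 5 ('f'): match
Result: palindrome

1


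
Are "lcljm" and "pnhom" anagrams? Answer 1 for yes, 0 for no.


Strings: "lcljm", "pnhom"
Sorted first:  cjllm
Sorted second: hmnop
Differ at position 0: 'c' vs 'h' => not anagrams

0


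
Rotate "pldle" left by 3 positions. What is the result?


Input: "pldle", rotate left by 3
First 3 characters: "pld"
Remaining characters: "le"
Concatenate remaining + first: "le" + "pld" = "lepld"

lepld


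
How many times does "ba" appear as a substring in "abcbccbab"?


Searching for "ba" in "abcbccbab"
Scanning each position:
  Position 0: "ab" => no
  Position 1: "bc" => no
  Position 2: "cb" => no
  Position 3: "bc" => no
  Position 4: "cc" => no
  Position 5: "cb" => no
  Position 6: "ba" => MATCH
  Position 7: "ab" => no
Total occurrences: 1

1


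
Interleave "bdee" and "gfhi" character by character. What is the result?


Interleaving "bdee" and "gfhi":
  Position 0: 'b' from first, 'g' from second => "bg"
  Position 1: 'd' from first, 'f' from second => "df"
  Position 2: 'e' from first, 'h' from second => "eh"
  Position 3: 'e' from first, 'i' from second => "ei"
Result: bgdfehei

bgdfehei


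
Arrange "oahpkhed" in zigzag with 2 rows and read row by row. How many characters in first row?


Zigzag "oahpkhed" into 2 rows:
Placing characters:
  'o' => row 0
  'a' => row 1
  'h' => row 0
  'p' => row 1
  'k' => row 0
  'h' => row 1
  'e' => row 0
  'd' => row 1
Rows:
  Row 0: "ohke"
  Row 1: "aphd"
First row length: 4

4


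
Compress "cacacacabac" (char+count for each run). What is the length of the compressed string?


Input: cacacacabac
Runs:
  'c' x 1 => "c1"
  'a' x 1 => "a1"
  'c' x 1 => "c1"
  'a' x 1 => "a1"
  'c' x 1 => "c1"
  'a' x 1 => "a1"
  'c' x 1 => "c1"
  'a' x 1 => "a1"
  'b' x 1 => "b1"
  'a' x 1 => "a1"
  'c' x 1 => "c1"
Compressed: "c1a1c1a1c1a1c1a1b1a1c1"
Compressed length: 22

22


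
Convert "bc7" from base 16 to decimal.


Input: "bc7" in base 16
Positional expansion:
  Digit 'b' (value 11) x 16^2 = 2816
  Digit 'c' (value 12) x 16^1 = 192
  Digit '7' (value 7) x 16^0 = 7
Sum = 3015

3015


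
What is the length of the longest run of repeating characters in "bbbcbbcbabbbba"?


Input: "bbbcbbcbabbbba"
Scanning for longest run:
  Position 1 ('b'): continues run of 'b', length=2
  Position 2 ('b'): continues run of 'b', length=3
  Position 3 ('c'): new char, reset run to 1
  Position 4 ('b'): new char, reset run to 1
  Position 5 ('b'): continues run of 'b', length=2
  Position 6 ('c'): new char, reset run to 1
  Position 7 ('b'): new char, reset run to 1
  Position 8 ('a'): new char, reset run to 1
  Position 9 ('b'): new char, reset run to 1
  Position 10 ('b'): continues run of 'b', length=2
  Position 11 ('b'): continues run of 'b', length=3
  Position 12 ('b'): continues run of 'b', length=4
  Position 13 ('a'): new char, reset run to 1
Longest run: 'b' with length 4

4


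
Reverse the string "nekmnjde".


Input: nekmnjde
Reading characters right to left:
  Position 7: 'e'
  Position 6: 'd'
  Position 5: 'j'
  Position 4: 'n'
  Position 3: 'm'
  Position 2: 'k'
  Position 1: 'e'
  Position 0: 'n'
Reversed: edjnmken

edjnmken


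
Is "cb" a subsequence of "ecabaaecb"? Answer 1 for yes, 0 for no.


Check if "cb" is a subsequence of "ecabaaecb"
Greedy scan:
  Position 0 ('e'): no match needed
  Position 1 ('c'): matches sub[0] = 'c'
  Position 2 ('a'): no match needed
  Position 3 ('b'): matches sub[1] = 'b'
  Position 4 ('a'): no match needed
  Position 5 ('a'): no match needed
  Position 6 ('e'): no match needed
  Position 7 ('c'): no match needed
  Position 8 ('b'): no match needed
All 2 characters matched => is a subsequence

1


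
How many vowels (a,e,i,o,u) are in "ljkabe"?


Input: ljkabe
Checking each character:
  'l' at position 0: consonant
  'j' at position 1: consonant
  'k' at position 2: consonant
  'a' at position 3: vowel (running total: 1)
  'b' at position 4: consonant
  'e' at position 5: vowel (running total: 2)
Total vowels: 2

2


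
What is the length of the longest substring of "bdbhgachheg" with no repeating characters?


Input: "bdbhgachheg"
Sliding window (track last position of each char):
  Position 0 ('b'): window [0,0] length 1 -- new best
  Position 1 ('d'): window [0,1] length 2 -- new best
  Position 2 ('b'): repeat (last at 0), move window start to 1
  Position 2 ('b'): window [1,2] length 2
  Position 3 ('h'): window [1,3] length 3 -- new best
  Position 4 ('g'): window [1,4] length 4 -- new best
  Position 5 ('a'): window [1,5] length 5 -- new best
  Position 6 ('c'): window [1,6] length 6 -- new best
  Position 7 ('h'): repeat (last at 3), move window start to 4
  Position 7 ('h'): window [4,7] length 4
  Position 8 ('h'): repeat (last at 7), move window start to 8
  Position 8 ('h'): window [8,8] length 1
  Position 9 ('e'): window [8,9] length 2
  Position 10 ('g'): window [8,10] length 3
Longest substring with no repeats: "dbhgac" with length 6

6


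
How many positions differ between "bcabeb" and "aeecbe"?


Comparing "bcabeb" and "aeecbe" position by position:
  Position 0: 'b' vs 'a' => DIFFER
  Position 1: 'c' vs 'e' => DIFFER
  Position 2: 'a' vs 'e' => DIFFER
  Position 3: 'b' vs 'c' => DIFFER
  Position 4: 'e' vs 'b' => DIFFER
  Position 5: 'b' vs 'e' => DIFFER
Positions that differ: 6

6


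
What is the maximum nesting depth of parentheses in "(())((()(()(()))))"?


Input: "(())((()(()(()))))"
Tracking depth:
  Position 0 '(': depth becomes 1
  Position 1 '(': depth becomes 2
  Position 2 ')': depth becomes 1
  Position 3 ')': depth becomes 0
  Position 4 '(': depth becomes 1
  Position 5 '(': depth becomes 2
  Position 6 '(': depth becomes 3
  Position 7 ')': depth becomes 2
  Position 8 '(': depth becomes 3
  Position 9 '(': depth becomes 4
  Position 10 ')': depth becomes 3
  Position 11 '(': depth becomes 4
  Position 12 '(': depth becomes 5
  Position 13 ')': depth becomes 4
  Position 14 ')': depth becomes 3
  Position 15 ')': depth becomes 2
  Position 16 ')': depth becomes 1
  Position 17 ')': depth becomes 0
Maximum depth reached: 5

5


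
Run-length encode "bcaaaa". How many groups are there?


Input: bcaaaa
Scanning for consecutive runs:
  Group 1: 'b' x 1 (positions 0-0)
  Group 2: 'c' x 1 (positions 1-1)
  Group 3: 'a' x 4 (positions 2-5)
Total groups: 3

3


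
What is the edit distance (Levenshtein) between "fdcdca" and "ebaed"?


Computing edit distance: "fdcdca" -> "ebaed"
DP table:
           e    b    a    e    d
      0    1    2    3    4    5
  f   1    1    2    3    4    5
  d   2    2    2    3    4    4
  c   3    3    3    3    4    5
  d   4    4    4    4    4    4
  c   5    5    5    5    5    5
  a   6    6    6    5    6    6
Edit distance = dp[6][5] = 6

6


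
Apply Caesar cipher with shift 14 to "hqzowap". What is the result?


Caesar cipher: shift "hqzowap" by 14
  'h' (pos 7) + 14 = pos 21 = 'v'
  'q' (pos 16) + 14 = pos 4 = 'e'
  'z' (pos 25) + 14 = pos 13 = 'n'
  'o' (pos 14) + 14 = pos 2 = 'c'
  'w' (pos 22) + 14 = pos 10 = 'k'
  'a' (pos 0) + 14 = pos 14 = 'o'
  'p' (pos 15) + 14 = pos 3 = 'd'
Result: venckod

venckod


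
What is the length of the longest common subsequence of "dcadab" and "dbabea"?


LCS of "dcadab" and "dbabea"
DP table:
           d    b    a    b    e    a
      0    0    0    0    0    0    0
  d   0    1    1    1    1    1    1
  c   0    1    1    1    1    1    1
  a   0    1    1    2    2    2    2
  d   0    1    1    2    2    2    2
  a   0    1    1    2    2    2    3
  b   0    1    2    2    3    3    3
LCS length = dp[6][6] = 3

3


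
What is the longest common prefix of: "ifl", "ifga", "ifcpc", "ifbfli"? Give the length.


Words: ifl, ifga, ifcpc, ifbfli
  Position 0: all 'i' => match
  Position 1: all 'f' => match
  Position 2: ('l', 'g', 'c', 'b') => mismatch, stop
LCP = "if" (length 2)

2


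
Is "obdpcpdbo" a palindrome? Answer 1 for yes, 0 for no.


Input: obdpcpdbo
Reversed: obdpcpdbo
  Compare pos 0 ('o') with pos 8 ('o'): match
  Compare pos 1 ('b') with pos 7 ('b'): match
  Compare pos 2 ('d') with pos 6 ('d'): match
  Compare pos 3 ('p') with pos 5 ('p'): match
Result: palindrome

1


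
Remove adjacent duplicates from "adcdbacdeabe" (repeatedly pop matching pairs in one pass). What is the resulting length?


Input: adcdbacdeabe
Stack-based adjacent duplicate removal:
  Read 'a': push. Stack: a
  Read 'd': push. Stack: ad
  Read 'c': push. Stack: adc
  Read 'd': push. Stack: adcd
  Read 'b': push. Stack: adcdb
  Read 'a': push. Stack: adcdba
  Read 'c': push. Stack: adcdbac
  Read 'd': push. Stack: adcdbacd
  Read 'e': push. Stack: adcdbacde
  Read 'a': push. Stack: adcdbacdea
  Read 'b': push. Stack: adcdbacdeab
  Read 'e': push. Stack: adcdbacdeabe
Final stack: "adcdbacdeabe" (length 12)

12


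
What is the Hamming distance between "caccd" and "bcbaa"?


Comparing "caccd" and "bcbaa" position by position:
  Position 0: 'c' vs 'b' => differ
  Position 1: 'a' vs 'c' => differ
  Position 2: 'c' vs 'b' => differ
  Position 3: 'c' vs 'a' => differ
  Position 4: 'd' vs 'a' => differ
Total differences (Hamming distance): 5

5


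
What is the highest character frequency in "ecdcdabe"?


Input: ecdcdabe
Character counts:
  'a': 1
  'b': 1
  'c': 2
  'd': 2
  'e': 2
Maximum frequency: 2

2


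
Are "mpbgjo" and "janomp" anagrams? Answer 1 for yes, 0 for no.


Strings: "mpbgjo", "janomp"
Sorted first:  bgjmop
Sorted second: ajmnop
Differ at position 0: 'b' vs 'a' => not anagrams

0


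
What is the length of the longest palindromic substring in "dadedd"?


Input: "dadedd"
Checking substrings for palindromes:
  [0:3] "dad" (len 3) => palindrome
  [2:5] "ded" (len 3) => palindrome
  [4:6] "dd" (len 2) => palindrome
Longest palindromic substring: "dad" with length 3

3


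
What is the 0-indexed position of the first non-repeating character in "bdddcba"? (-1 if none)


Input: bdddcba
Character frequencies:
  'a': 1
  'b': 2
  'c': 1
  'd': 3
Scanning left to right for freq == 1:
  Position 0 ('b'): freq=2, skip
  Position 1 ('d'): freq=3, skip
  Position 2 ('d'): freq=3, skip
  Position 3 ('d'): freq=3, skip
  Position 4 ('c'): unique! => answer = 4

4


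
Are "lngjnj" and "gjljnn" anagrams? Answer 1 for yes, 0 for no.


Strings: "lngjnj", "gjljnn"
Sorted first:  gjjlnn
Sorted second: gjjlnn
Sorted forms match => anagrams

1


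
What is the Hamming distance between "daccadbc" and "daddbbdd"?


Comparing "daccadbc" and "daddbbdd" position by position:
  Position 0: 'd' vs 'd' => same
  Position 1: 'a' vs 'a' => same
  Position 2: 'c' vs 'd' => differ
  Position 3: 'c' vs 'd' => differ
  Position 4: 'a' vs 'b' => differ
  Position 5: 'd' vs 'b' => differ
  Position 6: 'b' vs 'd' => differ
  Position 7: 'c' vs 'd' => differ
Total differences (Hamming distance): 6

6


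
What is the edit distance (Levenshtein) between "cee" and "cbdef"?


Computing edit distance: "cee" -> "cbdef"
DP table:
           c    b    d    e    f
      0    1    2    3    4    5
  c   1    0    1    2    3    4
  e   2    1    1    2    2    3
  e   3    2    2    2    2    3
Edit distance = dp[3][5] = 3

3


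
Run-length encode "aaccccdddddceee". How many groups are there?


Input: aaccccdddddceee
Scanning for consecutive runs:
  Group 1: 'a' x 2 (positions 0-1)
  Group 2: 'c' x 4 (positions 2-5)
  Group 3: 'd' x 5 (positions 6-10)
  Group 4: 'c' x 1 (positions 11-11)
  Group 5: 'e' x 3 (positions 12-14)
Total groups: 5

5


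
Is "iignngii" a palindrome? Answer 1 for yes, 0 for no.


Input: iignngii
Reversed: iignngii
  Compare pos 0 ('i') with pos 7 ('i'): match
  Compare pos 1 ('i') with pos 6 ('i'): match
  Compare pos 2 ('g') with pos 5 ('g'): match
  Compare pos 3 ('n') with pos 4 ('n'): match
Result: palindrome

1


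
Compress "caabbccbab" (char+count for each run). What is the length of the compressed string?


Input: caabbccbab
Runs:
  'c' x 1 => "c1"
  'a' x 2 => "a2"
  'b' x 2 => "b2"
  'c' x 2 => "c2"
  'b' x 1 => "b1"
  'a' x 1 => "a1"
  'b' x 1 => "b1"
Compressed: "c1a2b2c2b1a1b1"
Compressed length: 14

14


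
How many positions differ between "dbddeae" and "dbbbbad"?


Comparing "dbddeae" and "dbbbbad" position by position:
  Position 0: 'd' vs 'd' => same
  Position 1: 'b' vs 'b' => same
  Position 2: 'd' vs 'b' => DIFFER
  Position 3: 'd' vs 'b' => DIFFER
  Position 4: 'e' vs 'b' => DIFFER
  Position 5: 'a' vs 'a' => same
  Position 6: 'e' vs 'd' => DIFFER
Positions that differ: 4

4


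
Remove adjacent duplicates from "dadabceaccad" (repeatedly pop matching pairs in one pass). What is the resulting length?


Input: dadabceaccad
Stack-based adjacent duplicate removal:
  Read 'd': push. Stack: d
  Read 'a': push. Stack: da
  Read 'd': push. Stack: dad
  Read 'a': push. Stack: dada
  Read 'b': push. Stack: dadab
  Read 'c': push. Stack: dadabc
  Read 'e': push. Stack: dadabce
  Read 'a': push. Stack: dadabcea
  Read 'c': push. Stack: dadabceac
  Read 'c': matches stack top 'c' => pop. Stack: dadabcea
  Read 'a': matches stack top 'a' => pop. Stack: dadabce
  Read 'd': push. Stack: dadabced
Final stack: "dadabced" (length 8)

8


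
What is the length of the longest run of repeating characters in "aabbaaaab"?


Input: "aabbaaaab"
Scanning for longest run:
  Position 1 ('a'): continues run of 'a', length=2
  Position 2 ('b'): new char, reset run to 1
  Position 3 ('b'): continues run of 'b', length=2
  Position 4 ('a'): new char, reset run to 1
  Position 5 ('a'): continues run of 'a', length=2
  Position 6 ('a'): continues run of 'a', length=3
  Position 7 ('a'): continues run of 'a', length=4
  Position 8 ('b'): new char, reset run to 1
Longest run: 'a' with length 4

4


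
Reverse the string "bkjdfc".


Input: bkjdfc
Reading characters right to left:
  Position 5: 'c'
  Position 4: 'f'
  Position 3: 'd'
  Position 2: 'j'
  Position 1: 'k'
  Position 0: 'b'
Reversed: cfdjkb

cfdjkb
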